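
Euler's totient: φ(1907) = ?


1907 = 1907
Prime factors: 1907
φ(1907) = 1907 × (1-1/1907)
= 1907 × 1906/1907 = 1906

φ(1907) = 1906


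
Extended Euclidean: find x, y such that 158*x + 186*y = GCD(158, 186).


Tabular extended Euclidean (each row: r = 158*s + 186*t):
r=158, s=1, t=0
r=186, s=0, t=1
q=0: r=158, s=1, t=0   [158*(1) + 186*(0) = 158]
q=1: r=28, s=-1, t=1   [158*(-1) + 186*(1) = 28]
q=5: r=18, s=6, t=-5   [158*(6) + 186*(-5) = 18]
q=1: r=10, s=-7, t=6   [158*(-7) + 186*(6) = 10]
q=1: r=8, s=13, t=-11   [158*(13) + 186*(-11) = 8]
q=1: r=2, s=-20, t=17   [158*(-20) + 186*(17) = 2]
q=4: r=0, s=93, t=-79   [158*(93) + 186*(-79) = 0]
GCD = 2; from the row with r=2: x=-20, y=17
Check: 158*(-20) + 186*(17) = -3160 + 3162 = 2

GCD = 2, x = -20, y = 17


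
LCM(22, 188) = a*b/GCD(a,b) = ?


GCD(22, 188) = 2
LCM = 22*188/2 = 4136/2 = 2068

LCM = 2068


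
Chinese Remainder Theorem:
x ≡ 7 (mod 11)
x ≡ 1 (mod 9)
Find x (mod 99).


M = 11*9 = 99
M1 = M/11 = 9, M2 = M/9 = 11
M1^(-1) mod 11 = 5, M2^(-1) mod 9 = 5
x = 7*9*5 + 1*11*5 = 370
370 mod 99 = 73
Check: 73 mod 11 = 7 ✓, 73 mod 9 = 1 ✓

x ≡ 73 (mod 99)


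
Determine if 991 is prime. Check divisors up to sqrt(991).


Check divisors up to sqrt(991) = 31.4802
No divisors found.
991 is prime.

Yes, 991 is prime


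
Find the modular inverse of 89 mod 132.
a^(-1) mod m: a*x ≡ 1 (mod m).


Use the extended Euclidean algorithm on (132, 89); each row r = 132*s + 89*t:
r=132, s=1, t=0
r=89, s=0, t=1
q=1: r=43, s=1, t=-1   [132*(1) + 89*(-1) = 43]
q=2: r=3, s=-2, t=3   [132*(-2) + 89*(3) = 3]
q=14: r=1, s=29, t=-43   [132*(29) + 89*(-43) = 1]
q=3: r=0, s=-89, t=132   [132*(-89) + 89*(132) = 0]
GCD = 1 with t = -43, so 89*(-43) ≡ 1 (mod 132)
Inverse = -43 mod 132 = 89
Check: 89 * 89 = 7921 ≡ 1 (mod 132)

89^(-1) ≡ 89 (mod 132)


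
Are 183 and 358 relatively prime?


Euclidean algorithm:
358 = 1 * 183 + 175
183 = 1 * 175 + 8
175 = 21 * 8 + 7
8 = 1 * 7 + 1
7 = 7 * 1 + 0
GCD(183, 358) = 1

Yes, coprime (GCD = 1)


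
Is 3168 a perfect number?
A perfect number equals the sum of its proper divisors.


Proper divisors of 3168: 1, 2, 3, 4, 6, 8, 9, 11, 12, 16, 18, 22, 24, 32, 33, 36, 44, 48, 66, 72, 88, 96, 99, 132, 144, 176, 198, 264, 288, 352, 396, 528, 792, 1056, 1584
Sum = 1 + 2 + 3 + 4 + 6 + 8 + 9 + 11 + 12 + 16 + 18 + 22 + 24 + 32 + 33 + 36 + 44 + 48 + 66 + 72 + 88 + 96 + 99 + 132 + 144 + 176 + 198 + 264 + 288 + 352 + 396 + 528 + 792 + 1056 + 1584 = 6660

No, 3168 is not perfect (6660 ≠ 3168)


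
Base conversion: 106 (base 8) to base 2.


106 (base 8) = 70 (decimal)
70 (decimal) = 1000110 (base 2)


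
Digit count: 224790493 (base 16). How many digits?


224790493 in base 16 = D6607DD
Number of digits = 7

7 digits (base 16)


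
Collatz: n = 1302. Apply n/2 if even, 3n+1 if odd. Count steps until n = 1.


1302 → 651 → 1954 → 977 → 2932 → 1466 → 733 → 2200 → 1100 → 550 → 275 → 826 → 413 → 1240 → 620 → 310 → 155 → 466 → 233 → 700 → 350 → 175 → 526 → 263 → 790 → 395 → 1186 → 593 → 1780 → 890 → 445 → 1336 → 668 → 334 → 167 → 502 → 251 → 754 → 377 → 1132 → 566 → 283 → 850 → 425 → 1276 → 638 → 319 → 958 → 479 → 1438 → 719 → 2158 → 1079 → 3238 → 1619 → 4858 → 2429 → 7288 → 3644 → 1822 → 911 → 2734 → 1367 → 4102 → 2051 → 6154 → 3077 → 9232 → 4616 → 2308 → 1154 → 577 → 1732 → 866 → 433 → 1300 → 650 → 325 → 976 → 488 → 244 → 122 → 61 → 184 → 92 → 46 → 23 → 70 → 35 → 106 → 53 → 160 → 80 → 40 → 20 → 10 → 5 → 16 → 8 → 4 → 2 → 1
Total steps = 101

101 steps


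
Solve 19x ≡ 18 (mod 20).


GCD(19, 20) = 1, unique solution
a^(-1) mod 20 = 19
x = 19 * 18 mod 20 = 2

x ≡ 2 (mod 20)


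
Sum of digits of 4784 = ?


4 + 7 + 8 + 4 = 23


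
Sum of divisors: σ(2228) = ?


Divisors of 2228: 1, 2, 4, 557, 1114, 2228
Sum = 1 + 2 + 4 + 557 + 1114 + 2228 = 3906

σ(2228) = 3906


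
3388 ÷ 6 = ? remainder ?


3388 = 6 * 564 + 4
Check: 3384 + 4 = 3388

q = 564, r = 4


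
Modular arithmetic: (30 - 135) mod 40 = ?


30 - 135 = -105
-105 mod 40 = 15


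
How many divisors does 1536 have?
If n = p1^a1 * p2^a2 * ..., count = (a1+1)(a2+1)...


1536 = 2^9 × 3^1
d(1536) = (9+1) × (1+1) = 20

20 divisors


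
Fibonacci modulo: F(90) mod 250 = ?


F(k) mod 250 for k=1..90:
1, 1, 2, 3, 5, 8, 13, 21, 34, 55, 89, 144, 233, 127, 110, 237, 97, 84, 181, 15, 196, 211, 157, 118, 25, 143, 168, 61, 229, 40, 19, 59, 78, 137, 215, 102, 67, 169, 236, 155, 141, 46, 187, 233, 170, 153, 73, 226, 49, 25, 74, 99, 173, 22, 195, 217, 162, 129, 41, 170, 211, 131, 92, 223, 65, 38, 103, 141, 244, 135, 129, 14, 143, 157, 50, 207, 7, 214, 221, 185, 156, 91, 247, 88, 85, 173, 8, 181, 189, 120
F(90) mod 250 = 120


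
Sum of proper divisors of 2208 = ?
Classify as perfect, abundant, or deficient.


Proper divisors: 1, 2, 3, 4, 6, 8, 12, 16, 23, 24, 32, 46, 48, 69, 92, 96, 138, 184, 276, 368, 552, 736, 1104
Sum = 1 + 2 + 3 + 4 + 6 + 8 + 12 + 16 + 23 + 24 + 32 + 46 + 48 + 69 + 92 + 96 + 138 + 184 + 276 + 368 + 552 + 736 + 1104 = 3840
3840 > 2208 → abundant

s(2208) = 3840 (abundant)


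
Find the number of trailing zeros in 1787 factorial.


floor(1787/5) = 357
floor(1787/25) = 71
floor(1787/125) = 14
floor(1787/625) = 2
Total = 444

444 trailing zeros


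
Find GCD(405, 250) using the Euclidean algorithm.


405 = 1 * 250 + 155
250 = 1 * 155 + 95
155 = 1 * 95 + 60
95 = 1 * 60 + 35
60 = 1 * 35 + 25
35 = 1 * 25 + 10
25 = 2 * 10 + 5
10 = 2 * 5 + 0
GCD = 5


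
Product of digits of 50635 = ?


5 × 0 × 6 × 3 × 5 = 0


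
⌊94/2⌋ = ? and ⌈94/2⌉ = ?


94/2 = 47.0000
floor = 47
ceil = 47

floor = 47, ceil = 47


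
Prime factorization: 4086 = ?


4086 / 2 = 2043
2043 / 3 = 681
681 / 3 = 227
227 / 227 = 1
4086 = 2 × 3^2 × 227


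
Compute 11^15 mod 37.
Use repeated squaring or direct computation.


11^1 mod 37 = 11
11^2 mod 37 = 10
11^3 mod 37 = 36
11^4 mod 37 = 26
11^5 mod 37 = 27
11^6 mod 37 = 1
11^7 mod 37 = 11
11^8 mod 37 = 10
11^9 mod 37 = 36
11^10 mod 37 = 26
11^11 mod 37 = 27
11^12 mod 37 = 1
11^13 mod 37 = 11
11^14 mod 37 = 10
11^15 mod 37 = 36


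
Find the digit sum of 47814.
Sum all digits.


4 + 7 + 8 + 1 + 4 = 24


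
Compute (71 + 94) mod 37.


71 + 94 = 165
165 mod 37 = 17


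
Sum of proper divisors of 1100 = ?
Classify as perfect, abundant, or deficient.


Proper divisors: 1, 2, 4, 5, 10, 11, 20, 22, 25, 44, 50, 55, 100, 110, 220, 275, 550
Sum = 1 + 2 + 4 + 5 + 10 + 11 + 20 + 22 + 25 + 44 + 50 + 55 + 100 + 110 + 220 + 275 + 550 = 1504
1504 > 1100 → abundant

s(1100) = 1504 (abundant)


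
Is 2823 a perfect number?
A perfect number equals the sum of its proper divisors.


Proper divisors of 2823: 1, 3, 941
Sum = 1 + 3 + 941 = 945

No, 2823 is not perfect (945 ≠ 2823)


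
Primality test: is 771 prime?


771 / 3 = 257 (exact division)
771 is NOT prime.

No, 771 is not prime


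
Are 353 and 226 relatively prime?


Euclidean algorithm:
353 = 1 * 226 + 127
226 = 1 * 127 + 99
127 = 1 * 99 + 28
99 = 3 * 28 + 15
28 = 1 * 15 + 13
15 = 1 * 13 + 2
13 = 6 * 2 + 1
2 = 2 * 1 + 0
GCD(353, 226) = 1

Yes, coprime (GCD = 1)


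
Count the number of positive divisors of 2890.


2890 = 2^1 × 5^1 × 17^2
d(2890) = (1+1) × (1+1) × (2+1) = 12

12 divisors


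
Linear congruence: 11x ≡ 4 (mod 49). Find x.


GCD(11, 49) = 1, unique solution
a^(-1) mod 49 = 9
x = 9 * 4 mod 49 = 36

x ≡ 36 (mod 49)


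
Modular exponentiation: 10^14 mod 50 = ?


10^1 mod 50 = 10
10^2 mod 50 = 0
10^3 mod 50 = 0
10^4 mod 50 = 0
10^5 mod 50 = 0
10^6 mod 50 = 0
10^7 mod 50 = 0
10^8 mod 50 = 0
10^9 mod 50 = 0
10^10 mod 50 = 0
10^11 mod 50 = 0
10^12 mod 50 = 0
10^13 mod 50 = 0
10^14 mod 50 = 0


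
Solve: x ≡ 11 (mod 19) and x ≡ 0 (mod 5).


M = 19*5 = 95
M1 = M/19 = 5, M2 = M/5 = 19
M1^(-1) mod 19 = 4, M2^(-1) mod 5 = 4
x = 11*5*4 + 0*19*4 = 220
220 mod 95 = 30
Check: 30 mod 19 = 11 ✓, 30 mod 5 = 0 ✓

x ≡ 30 (mod 95)


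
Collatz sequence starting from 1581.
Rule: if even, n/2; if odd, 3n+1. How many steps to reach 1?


1581 → 4744 → 2372 → 1186 → 593 → 1780 → 890 → 445 → 1336 → 668 → 334 → 167 → 502 → 251 → 754 → 377 → 1132 → 566 → 283 → 850 → 425 → 1276 → 638 → 319 → 958 → 479 → 1438 → 719 → 2158 → 1079 → 3238 → 1619 → 4858 → 2429 → 7288 → 3644 → 1822 → 911 → 2734 → 1367 → 4102 → 2051 → 6154 → 3077 → 9232 → 4616 → 2308 → 1154 → 577 → 1732 → 866 → 433 → 1300 → 650 → 325 → 976 → 488 → 244 → 122 → 61 → 184 → 92 → 46 → 23 → 70 → 35 → 106 → 53 → 160 → 80 → 40 → 20 → 10 → 5 → 16 → 8 → 4 → 2 → 1
Total steps = 78

78 steps


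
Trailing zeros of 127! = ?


floor(127/5) = 25
floor(127/25) = 5
floor(127/125) = 1
Total = 31

31 trailing zeros


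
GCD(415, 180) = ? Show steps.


415 = 2 * 180 + 55
180 = 3 * 55 + 15
55 = 3 * 15 + 10
15 = 1 * 10 + 5
10 = 2 * 5 + 0
GCD = 5


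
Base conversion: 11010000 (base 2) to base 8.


11010000 (base 2) = 208 (decimal)
208 (decimal) = 320 (base 8)


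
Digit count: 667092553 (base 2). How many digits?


667092553 in base 2 = 100111110000110000011001001001
Number of digits = 30

30 digits (base 2)


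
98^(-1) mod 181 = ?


Use the extended Euclidean algorithm on (181, 98); each row r = 181*s + 98*t:
r=181, s=1, t=0
r=98, s=0, t=1
q=1: r=83, s=1, t=-1   [181*(1) + 98*(-1) = 83]
q=1: r=15, s=-1, t=2   [181*(-1) + 98*(2) = 15]
q=5: r=8, s=6, t=-11   [181*(6) + 98*(-11) = 8]
q=1: r=7, s=-7, t=13   [181*(-7) + 98*(13) = 7]
q=1: r=1, s=13, t=-24   [181*(13) + 98*(-24) = 1]
q=7: r=0, s=-98, t=181   [181*(-98) + 98*(181) = 0]
GCD = 1 with t = -24, so 98*(-24) ≡ 1 (mod 181)
Inverse = -24 mod 181 = 157
Check: 98 * 157 = 15386 ≡ 1 (mod 181)

98^(-1) ≡ 157 (mod 181)


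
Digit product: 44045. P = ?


4 × 4 × 0 × 4 × 5 = 0


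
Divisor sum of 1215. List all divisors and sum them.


Divisors of 1215: 1, 3, 5, 9, 15, 27, 45, 81, 135, 243, 405, 1215
Sum = 1 + 3 + 5 + 9 + 15 + 27 + 45 + 81 + 135 + 243 + 405 + 1215 = 2184

σ(1215) = 2184


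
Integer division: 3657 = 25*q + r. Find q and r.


3657 = 25 * 146 + 7
Check: 3650 + 7 = 3657

q = 146, r = 7


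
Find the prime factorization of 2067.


2067 / 3 = 689
689 / 13 = 53
53 / 53 = 1
2067 = 3 × 13 × 53


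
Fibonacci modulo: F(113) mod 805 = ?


F(k) mod 805 for k=1..113:
1, 1, 2, 3, 5, 8, 13, 21, 34, 55, 89, 144, 233, 377, 610, 182, 792, 169, 156, 325, 481, 1, 482, 483, 160, 643, 803, 641, 639, 475, 309, 784, 288, 267, 555, 17, 572, 589, 356, 140, 496, 636, 327, 158, 485, 643, 323, 161, 484, 645, 324, 164, 488, 652, 335, 182, 517, 699, 411, 305, 716, 216, 127, 343, 470, 8, 478, 486, 159, 645, 804, 644, 643, 482, 320, 802, 317, 314, 631, 140, 771, 106, 72, 178, 250, 428, 678, 301, 174, 475, 649, 319, 163, 482, 645, 322, 162, 484, 646, 325, 166, 491, 657, 343, 195, 538, 733, 466, 394, 55, 449, 504, 148
F(113) mod 805 = 148


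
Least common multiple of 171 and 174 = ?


GCD(171, 174) = 3
LCM = 171*174/3 = 29754/3 = 9918

LCM = 9918


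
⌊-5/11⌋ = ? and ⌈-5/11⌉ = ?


-5/11 = -0.4545
floor = -1
ceil = 0

floor = -1, ceil = 0


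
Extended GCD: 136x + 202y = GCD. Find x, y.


Tabular extended Euclidean (each row: r = 136*s + 202*t):
r=136, s=1, t=0
r=202, s=0, t=1
q=0: r=136, s=1, t=0   [136*(1) + 202*(0) = 136]
q=1: r=66, s=-1, t=1   [136*(-1) + 202*(1) = 66]
q=2: r=4, s=3, t=-2   [136*(3) + 202*(-2) = 4]
q=16: r=2, s=-49, t=33   [136*(-49) + 202*(33) = 2]
q=2: r=0, s=101, t=-68   [136*(101) + 202*(-68) = 0]
GCD = 2; from the row with r=2: x=-49, y=33
Check: 136*(-49) + 202*(33) = -6664 + 6666 = 2

GCD = 2, x = -49, y = 33


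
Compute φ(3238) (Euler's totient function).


3238 = 2 × 1619
Prime factors: 2, 1619
φ(3238) = 3238 × (1-1/2) × (1-1/1619)
= 3238 × 1/2 × 1618/1619 = 1618

φ(3238) = 1618


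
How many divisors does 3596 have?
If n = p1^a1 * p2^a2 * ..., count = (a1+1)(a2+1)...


3596 = 2^2 × 29^1 × 31^1
d(3596) = (2+1) × (1+1) × (1+1) = 12

12 divisors


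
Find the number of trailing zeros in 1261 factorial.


floor(1261/5) = 252
floor(1261/25) = 50
floor(1261/125) = 10
floor(1261/625) = 2
Total = 314

314 trailing zeros


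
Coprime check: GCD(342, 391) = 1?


Euclidean algorithm:
391 = 1 * 342 + 49
342 = 6 * 49 + 48
49 = 1 * 48 + 1
48 = 48 * 1 + 0
GCD(342, 391) = 1

Yes, coprime (GCD = 1)


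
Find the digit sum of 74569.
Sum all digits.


7 + 4 + 5 + 6 + 9 = 31


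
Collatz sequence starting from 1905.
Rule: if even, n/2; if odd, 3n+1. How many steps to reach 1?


1905 → 5716 → 2858 → 1429 → 4288 → 2144 → 1072 → 536 → 268 → 134 → 67 → 202 → 101 → 304 → 152 → 76 → 38 → 19 → 58 → 29 → 88 → 44 → 22 → 11 → 34 → 17 → 52 → 26 → 13 → 40 → 20 → 10 → 5 → 16 → 8 → 4 → 2 → 1
Total steps = 37

37 steps


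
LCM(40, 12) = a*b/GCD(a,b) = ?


GCD(40, 12) = 4
LCM = 40*12/4 = 480/4 = 120

LCM = 120


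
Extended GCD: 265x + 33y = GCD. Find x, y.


Tabular extended Euclidean (each row: r = 265*s + 33*t):
r=265, s=1, t=0
r=33, s=0, t=1
q=8: r=1, s=1, t=-8   [265*(1) + 33*(-8) = 1]
q=33: r=0, s=-33, t=265   [265*(-33) + 33*(265) = 0]
GCD = 1; from the row with r=1: x=1, y=-8
Check: 265*(1) + 33*(-8) = 265 - 264 = 1

GCD = 1, x = 1, y = -8


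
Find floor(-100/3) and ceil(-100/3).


-100/3 = -33.3333
floor = -34
ceil = -33

floor = -34, ceil = -33


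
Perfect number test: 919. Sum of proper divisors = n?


Proper divisors of 919: 1
Sum = 1 = 1

No, 919 is not perfect (1 ≠ 919)


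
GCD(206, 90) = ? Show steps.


206 = 2 * 90 + 26
90 = 3 * 26 + 12
26 = 2 * 12 + 2
12 = 6 * 2 + 0
GCD = 2


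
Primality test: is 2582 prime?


2582 / 2 = 1291 (exact division)
2582 is NOT prime.

No, 2582 is not prime


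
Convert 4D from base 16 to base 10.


4D (base 16) = 77 (decimal)
77 (decimal) = 77 (base 10)


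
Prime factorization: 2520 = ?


2520 / 2 = 1260
1260 / 2 = 630
630 / 2 = 315
315 / 3 = 105
105 / 3 = 35
35 / 5 = 7
7 / 7 = 1
2520 = 2^3 × 3^2 × 5 × 7


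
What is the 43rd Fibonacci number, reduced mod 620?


F(k) mod 620 for k=1..43:
1, 1, 2, 3, 5, 8, 13, 21, 34, 55, 89, 144, 233, 377, 610, 367, 357, 104, 461, 565, 406, 351, 137, 488, 5, 493, 498, 371, 249, 0, 249, 249, 498, 127, 5, 132, 137, 269, 406, 55, 461, 516, 357
F(43) mod 620 = 357


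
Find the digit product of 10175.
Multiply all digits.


1 × 0 × 1 × 7 × 5 = 0


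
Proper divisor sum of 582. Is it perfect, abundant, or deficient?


Proper divisors: 1, 2, 3, 6, 97, 194, 291
Sum = 1 + 2 + 3 + 6 + 97 + 194 + 291 = 594
594 > 582 → abundant

s(582) = 594 (abundant)


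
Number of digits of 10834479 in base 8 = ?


10834479 in base 8 = 51251057
Number of digits = 8

8 digits (base 8)


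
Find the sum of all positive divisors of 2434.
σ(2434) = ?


Divisors of 2434: 1, 2, 1217, 2434
Sum = 1 + 2 + 1217 + 2434 = 3654

σ(2434) = 3654


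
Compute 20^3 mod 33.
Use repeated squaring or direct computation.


20^1 mod 33 = 20
20^2 mod 33 = 4
20^3 mod 33 = 14


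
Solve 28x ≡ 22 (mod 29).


GCD(28, 29) = 1, unique solution
a^(-1) mod 29 = 28
x = 28 * 22 mod 29 = 7

x ≡ 7 (mod 29)


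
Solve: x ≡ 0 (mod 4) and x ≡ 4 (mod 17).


M = 4*17 = 68
M1 = M/4 = 17, M2 = M/17 = 4
M1^(-1) mod 4 = 1, M2^(-1) mod 17 = 13
x = 0*17*1 + 4*4*13 = 208
208 mod 68 = 4
Check: 4 mod 4 = 0 ✓, 4 mod 17 = 4 ✓

x ≡ 4 (mod 68)


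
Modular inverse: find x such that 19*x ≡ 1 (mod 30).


Use the extended Euclidean algorithm on (30, 19); each row r = 30*s + 19*t:
r=30, s=1, t=0
r=19, s=0, t=1
q=1: r=11, s=1, t=-1   [30*(1) + 19*(-1) = 11]
q=1: r=8, s=-1, t=2   [30*(-1) + 19*(2) = 8]
q=1: r=3, s=2, t=-3   [30*(2) + 19*(-3) = 3]
q=2: r=2, s=-5, t=8   [30*(-5) + 19*(8) = 2]
q=1: r=1, s=7, t=-11   [30*(7) + 19*(-11) = 1]
q=2: r=0, s=-19, t=30   [30*(-19) + 19*(30) = 0]
GCD = 1 with t = -11, so 19*(-11) ≡ 1 (mod 30)
Inverse = -11 mod 30 = 19
Check: 19 * 19 = 361 ≡ 1 (mod 30)

19^(-1) ≡ 19 (mod 30)


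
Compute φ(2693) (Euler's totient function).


2693 = 2693
Prime factors: 2693
φ(2693) = 2693 × (1-1/2693)
= 2693 × 2692/2693 = 2692

φ(2693) = 2692


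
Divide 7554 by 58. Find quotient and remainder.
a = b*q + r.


7554 = 58 * 130 + 14
Check: 7540 + 14 = 7554

q = 130, r = 14


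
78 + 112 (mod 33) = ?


78 + 112 = 190
190 mod 33 = 25


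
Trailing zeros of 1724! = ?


floor(1724/5) = 344
floor(1724/25) = 68
floor(1724/125) = 13
floor(1724/625) = 2
Total = 427

427 trailing zeros


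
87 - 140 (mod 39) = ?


87 - 140 = -53
-53 mod 39 = 25


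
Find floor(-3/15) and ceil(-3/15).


-3/15 = -0.2000
floor = -1
ceil = 0

floor = -1, ceil = 0


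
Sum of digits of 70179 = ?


7 + 0 + 1 + 7 + 9 = 24


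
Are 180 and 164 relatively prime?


Euclidean algorithm:
180 = 1 * 164 + 16
164 = 10 * 16 + 4
16 = 4 * 4 + 0
GCD(180, 164) = 4

No, not coprime (GCD = 4)


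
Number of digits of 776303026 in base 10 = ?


776303026 has 9 digits in base 10
floor(log10(776303026)) + 1 = floor(8.8900) + 1 = 9

9 digits (base 10)


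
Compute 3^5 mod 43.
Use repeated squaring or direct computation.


3^1 mod 43 = 3
3^2 mod 43 = 9
3^3 mod 43 = 27
3^4 mod 43 = 38
3^5 mod 43 = 28


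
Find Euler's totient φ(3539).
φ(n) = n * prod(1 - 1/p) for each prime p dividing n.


3539 = 3539
Prime factors: 3539
φ(3539) = 3539 × (1-1/3539)
= 3539 × 3538/3539 = 3538

φ(3539) = 3538


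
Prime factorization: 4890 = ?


4890 / 2 = 2445
2445 / 3 = 815
815 / 5 = 163
163 / 163 = 1
4890 = 2 × 3 × 5 × 163


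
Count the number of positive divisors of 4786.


4786 = 2^1 × 2393^1
d(4786) = (1+1) × (1+1) = 4

4 divisors


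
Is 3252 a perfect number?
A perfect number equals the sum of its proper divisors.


Proper divisors of 3252: 1, 2, 3, 4, 6, 12, 271, 542, 813, 1084, 1626
Sum = 1 + 2 + 3 + 4 + 6 + 12 + 271 + 542 + 813 + 1084 + 1626 = 4364

No, 3252 is not perfect (4364 ≠ 3252)


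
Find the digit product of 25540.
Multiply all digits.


2 × 5 × 5 × 4 × 0 = 0


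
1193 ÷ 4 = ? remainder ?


1193 = 4 * 298 + 1
Check: 1192 + 1 = 1193

q = 298, r = 1


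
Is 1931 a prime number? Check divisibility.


Check divisors up to sqrt(1931) = 43.9431
No divisors found.
1931 is prime.

Yes, 1931 is prime


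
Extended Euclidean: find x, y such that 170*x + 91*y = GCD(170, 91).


Tabular extended Euclidean (each row: r = 170*s + 91*t):
r=170, s=1, t=0
r=91, s=0, t=1
q=1: r=79, s=1, t=-1   [170*(1) + 91*(-1) = 79]
q=1: r=12, s=-1, t=2   [170*(-1) + 91*(2) = 12]
q=6: r=7, s=7, t=-13   [170*(7) + 91*(-13) = 7]
q=1: r=5, s=-8, t=15   [170*(-8) + 91*(15) = 5]
q=1: r=2, s=15, t=-28   [170*(15) + 91*(-28) = 2]
q=2: r=1, s=-38, t=71   [170*(-38) + 91*(71) = 1]
q=2: r=0, s=91, t=-170   [170*(91) + 91*(-170) = 0]
GCD = 1; from the row with r=1: x=-38, y=71
Check: 170*(-38) + 91*(71) = -6460 + 6461 = 1

GCD = 1, x = -38, y = 71


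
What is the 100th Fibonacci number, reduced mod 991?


F(k) mod 991 for k=1..100:
1, 1, 2, 3, 5, 8, 13, 21, 34, 55, 89, 144, 233, 377, 610, 987, 606, 602, 217, 819, 45, 864, 909, 782, 700, 491, 200, 691, 891, 591, 491, 91, 582, 673, 264, 937, 210, 156, 366, 522, 888, 419, 316, 735, 60, 795, 855, 659, 523, 191, 714, 905, 628, 542, 179, 721, 900, 630, 539, 178, 717, 895, 621, 525, 155, 680, 835, 524, 368, 892, 269, 170, 439, 609, 57, 666, 723, 398, 130, 528, 658, 195, 853, 57, 910, 967, 886, 862, 757, 628, 394, 31, 425, 456, 881, 346, 236, 582, 818, 409
F(100) mod 991 = 409


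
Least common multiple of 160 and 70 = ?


GCD(160, 70) = 10
LCM = 160*70/10 = 11200/10 = 1120

LCM = 1120


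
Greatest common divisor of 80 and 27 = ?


80 = 2 * 27 + 26
27 = 1 * 26 + 1
26 = 26 * 1 + 0
GCD = 1


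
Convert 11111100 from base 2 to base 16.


11111100 (base 2) = 252 (decimal)
252 (decimal) = FC (base 16)


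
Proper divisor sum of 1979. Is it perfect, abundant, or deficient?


Proper divisors: 1
Sum = 1 = 1
1 < 1979 → deficient

s(1979) = 1 (deficient)


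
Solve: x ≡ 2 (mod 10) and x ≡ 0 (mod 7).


M = 10*7 = 70
M1 = M/10 = 7, M2 = M/7 = 10
M1^(-1) mod 10 = 3, M2^(-1) mod 7 = 5
x = 2*7*3 + 0*10*5 = 42
42 mod 70 = 42
Check: 42 mod 10 = 2 ✓, 42 mod 7 = 0 ✓

x ≡ 42 (mod 70)


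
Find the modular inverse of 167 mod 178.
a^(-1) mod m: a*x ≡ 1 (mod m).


Use the extended Euclidean algorithm on (178, 167); each row r = 178*s + 167*t:
r=178, s=1, t=0
r=167, s=0, t=1
q=1: r=11, s=1, t=-1   [178*(1) + 167*(-1) = 11]
q=15: r=2, s=-15, t=16   [178*(-15) + 167*(16) = 2]
q=5: r=1, s=76, t=-81   [178*(76) + 167*(-81) = 1]
q=2: r=0, s=-167, t=178   [178*(-167) + 167*(178) = 0]
GCD = 1 with t = -81, so 167*(-81) ≡ 1 (mod 178)
Inverse = -81 mod 178 = 97
Check: 167 * 97 = 16199 ≡ 1 (mod 178)

167^(-1) ≡ 97 (mod 178)


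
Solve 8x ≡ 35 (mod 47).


GCD(8, 47) = 1, unique solution
a^(-1) mod 47 = 6
x = 6 * 35 mod 47 = 22

x ≡ 22 (mod 47)


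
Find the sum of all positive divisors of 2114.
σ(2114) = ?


Divisors of 2114: 1, 2, 7, 14, 151, 302, 1057, 2114
Sum = 1 + 2 + 7 + 14 + 151 + 302 + 1057 + 2114 = 3648

σ(2114) = 3648


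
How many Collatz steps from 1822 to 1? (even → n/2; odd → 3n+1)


1822 → 911 → 2734 → 1367 → 4102 → 2051 → 6154 → 3077 → 9232 → 4616 → 2308 → 1154 → 577 → 1732 → 866 → 433 → 1300 → 650 → 325 → 976 → 488 → 244 → 122 → 61 → 184 → 92 → 46 → 23 → 70 → 35 → 106 → 53 → 160 → 80 → 40 → 20 → 10 → 5 → 16 → 8 → 4 → 2 → 1
Total steps = 42

42 steps


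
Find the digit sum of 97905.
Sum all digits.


9 + 7 + 9 + 0 + 5 = 30


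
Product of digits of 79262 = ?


7 × 9 × 2 × 6 × 2 = 1512


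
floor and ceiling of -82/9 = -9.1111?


-82/9 = -9.1111
floor = -10
ceil = -9

floor = -10, ceil = -9


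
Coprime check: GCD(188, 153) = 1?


Euclidean algorithm:
188 = 1 * 153 + 35
153 = 4 * 35 + 13
35 = 2 * 13 + 9
13 = 1 * 9 + 4
9 = 2 * 4 + 1
4 = 4 * 1 + 0
GCD(188, 153) = 1

Yes, coprime (GCD = 1)


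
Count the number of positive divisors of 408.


408 = 2^3 × 3^1 × 17^1
d(408) = (3+1) × (1+1) × (1+1) = 16

16 divisors


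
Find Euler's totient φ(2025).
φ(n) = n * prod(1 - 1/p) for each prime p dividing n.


2025 = 3^4 × 5^2
Prime factors: 3, 5
φ(2025) = 2025 × (1-1/3) × (1-1/5)
= 2025 × 2/3 × 4/5 = 1080

φ(2025) = 1080


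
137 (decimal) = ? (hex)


137 (base 10) = 137 (decimal)
137 (decimal) = 89 (base 16)


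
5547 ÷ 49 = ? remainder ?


5547 = 49 * 113 + 10
Check: 5537 + 10 = 5547

q = 113, r = 10


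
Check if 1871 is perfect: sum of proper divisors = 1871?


Proper divisors of 1871: 1
Sum = 1 = 1

No, 1871 is not perfect (1 ≠ 1871)


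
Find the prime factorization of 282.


282 / 2 = 141
141 / 3 = 47
47 / 47 = 1
282 = 2 × 3 × 47


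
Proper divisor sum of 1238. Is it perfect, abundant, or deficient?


Proper divisors: 1, 2, 619
Sum = 1 + 2 + 619 = 622
622 < 1238 → deficient

s(1238) = 622 (deficient)


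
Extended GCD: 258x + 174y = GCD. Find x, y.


Tabular extended Euclidean (each row: r = 258*s + 174*t):
r=258, s=1, t=0
r=174, s=0, t=1
q=1: r=84, s=1, t=-1   [258*(1) + 174*(-1) = 84]
q=2: r=6, s=-2, t=3   [258*(-2) + 174*(3) = 6]
q=14: r=0, s=29, t=-43   [258*(29) + 174*(-43) = 0]
GCD = 6; from the row with r=6: x=-2, y=3
Check: 258*(-2) + 174*(3) = -516 + 522 = 6

GCD = 6, x = -2, y = 3


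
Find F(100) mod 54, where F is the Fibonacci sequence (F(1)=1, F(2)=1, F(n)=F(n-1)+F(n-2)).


F(k) mod 54 for k=1..100:
1, 1, 2, 3, 5, 8, 13, 21, 34, 1, 35, 36, 17, 53, 16, 15, 31, 46, 23, 15, 38, 53, 37, 36, 19, 1, 20, 21, 41, 8, 49, 3, 52, 1, 53, 0, 53, 53, 52, 51, 49, 46, 41, 33, 20, 53, 19, 18, 37, 1, 38, 39, 23, 8, 31, 39, 16, 1, 17, 18, 35, 53, 34, 33, 13, 46, 5, 51, 2, 53, 1, 0, 1, 1, 2, 3, 5, 8, 13, 21, 34, 1, 35, 36, 17, 53, 16, 15, 31, 46, 23, 15, 38, 53, 37, 36, 19, 1, 20, 21
F(100) mod 54 = 21


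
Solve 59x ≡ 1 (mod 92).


GCD(59, 92) = 1, unique solution
a^(-1) mod 92 = 39
x = 39 * 1 mod 92 = 39

x ≡ 39 (mod 92)


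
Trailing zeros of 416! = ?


floor(416/5) = 83
floor(416/25) = 16
floor(416/125) = 3
Total = 102

102 trailing zeros


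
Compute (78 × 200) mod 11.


78 × 200 = 15600
15600 mod 11 = 2


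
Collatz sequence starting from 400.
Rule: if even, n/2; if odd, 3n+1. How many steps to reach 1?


400 → 200 → 100 → 50 → 25 → 76 → 38 → 19 → 58 → 29 → 88 → 44 → 22 → 11 → 34 → 17 → 52 → 26 → 13 → 40 → 20 → 10 → 5 → 16 → 8 → 4 → 2 → 1
Total steps = 27

27 steps


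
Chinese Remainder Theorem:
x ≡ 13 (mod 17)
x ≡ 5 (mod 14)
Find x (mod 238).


M = 17*14 = 238
M1 = M/17 = 14, M2 = M/14 = 17
M1^(-1) mod 17 = 11, M2^(-1) mod 14 = 5
x = 13*14*11 + 5*17*5 = 2427
2427 mod 238 = 47
Check: 47 mod 17 = 13 ✓, 47 mod 14 = 5 ✓

x ≡ 47 (mod 238)


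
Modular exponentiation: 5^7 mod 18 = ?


5^1 mod 18 = 5
5^2 mod 18 = 7
5^3 mod 18 = 17
5^4 mod 18 = 13
5^5 mod 18 = 11
5^6 mod 18 = 1
5^7 mod 18 = 5


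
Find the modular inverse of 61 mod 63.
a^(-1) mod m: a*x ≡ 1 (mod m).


Use the extended Euclidean algorithm on (63, 61); each row r = 63*s + 61*t:
r=63, s=1, t=0
r=61, s=0, t=1
q=1: r=2, s=1, t=-1   [63*(1) + 61*(-1) = 2]
q=30: r=1, s=-30, t=31   [63*(-30) + 61*(31) = 1]
q=2: r=0, s=61, t=-63   [63*(61) + 61*(-63) = 0]
GCD = 1 with t = 31, so 61*(31) ≡ 1 (mod 63)
Inverse = 31 mod 63 = 31
Check: 61 * 31 = 1891 ≡ 1 (mod 63)

61^(-1) ≡ 31 (mod 63)


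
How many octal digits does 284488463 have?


284488463 in base 8 = 2075171417
Number of digits = 10

10 digits (base 8)


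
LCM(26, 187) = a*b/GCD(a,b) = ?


GCD(26, 187) = 1
LCM = 26*187/1 = 4862/1 = 4862

LCM = 4862


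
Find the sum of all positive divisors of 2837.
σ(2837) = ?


Divisors of 2837: 1, 2837
Sum = 1 + 2837 = 2838

σ(2837) = 2838


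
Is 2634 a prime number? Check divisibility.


2634 / 2 = 1317 (exact division)
2634 is NOT prime.

No, 2634 is not prime


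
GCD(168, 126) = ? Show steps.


168 = 1 * 126 + 42
126 = 3 * 42 + 0
GCD = 42


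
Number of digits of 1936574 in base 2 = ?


1936574 in base 2 = 111011000110010111110
Number of digits = 21

21 digits (base 2)


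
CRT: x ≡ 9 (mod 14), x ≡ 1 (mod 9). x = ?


M = 14*9 = 126
M1 = M/14 = 9, M2 = M/9 = 14
M1^(-1) mod 14 = 11, M2^(-1) mod 9 = 2
x = 9*9*11 + 1*14*2 = 919
919 mod 126 = 37
Check: 37 mod 14 = 9 ✓, 37 mod 9 = 1 ✓

x ≡ 37 (mod 126)


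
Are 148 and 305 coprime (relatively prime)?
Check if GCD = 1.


Euclidean algorithm:
305 = 2 * 148 + 9
148 = 16 * 9 + 4
9 = 2 * 4 + 1
4 = 4 * 1 + 0
GCD(148, 305) = 1

Yes, coprime (GCD = 1)


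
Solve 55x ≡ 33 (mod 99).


GCD(55, 99) = 11 divides 33
Divide: 5x ≡ 3 (mod 9)
x ≡ 6 (mod 9)


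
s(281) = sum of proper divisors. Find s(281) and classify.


Proper divisors: 1
Sum = 1 = 1
1 < 281 → deficient

s(281) = 1 (deficient)


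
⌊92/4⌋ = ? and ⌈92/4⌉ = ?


92/4 = 23.0000
floor = 23
ceil = 23

floor = 23, ceil = 23


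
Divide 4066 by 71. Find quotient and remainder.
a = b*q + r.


4066 = 71 * 57 + 19
Check: 4047 + 19 = 4066

q = 57, r = 19


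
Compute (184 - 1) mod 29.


184 - 1 = 183
183 mod 29 = 9


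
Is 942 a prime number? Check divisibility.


942 / 2 = 471 (exact division)
942 is NOT prime.

No, 942 is not prime


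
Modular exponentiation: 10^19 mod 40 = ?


10^1 mod 40 = 10
10^2 mod 40 = 20
10^3 mod 40 = 0
10^4 mod 40 = 0
10^5 mod 40 = 0
10^6 mod 40 = 0
10^7 mod 40 = 0
10^8 mod 40 = 0
10^9 mod 40 = 0
10^10 mod 40 = 0
10^11 mod 40 = 0
10^12 mod 40 = 0
10^13 mod 40 = 0
10^14 mod 40 = 0
10^15 mod 40 = 0
10^16 mod 40 = 0
10^17 mod 40 = 0
10^18 mod 40 = 0
10^19 mod 40 = 0


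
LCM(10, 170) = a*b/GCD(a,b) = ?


GCD(10, 170) = 10
LCM = 10*170/10 = 1700/10 = 170

LCM = 170


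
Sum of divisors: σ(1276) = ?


Divisors of 1276: 1, 2, 4, 11, 22, 29, 44, 58, 116, 319, 638, 1276
Sum = 1 + 2 + 4 + 11 + 22 + 29 + 44 + 58 + 116 + 319 + 638 + 1276 = 2520

σ(1276) = 2520


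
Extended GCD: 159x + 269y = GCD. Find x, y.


Tabular extended Euclidean (each row: r = 159*s + 269*t):
r=159, s=1, t=0
r=269, s=0, t=1
q=0: r=159, s=1, t=0   [159*(1) + 269*(0) = 159]
q=1: r=110, s=-1, t=1   [159*(-1) + 269*(1) = 110]
q=1: r=49, s=2, t=-1   [159*(2) + 269*(-1) = 49]
q=2: r=12, s=-5, t=3   [159*(-5) + 269*(3) = 12]
q=4: r=1, s=22, t=-13   [159*(22) + 269*(-13) = 1]
q=12: r=0, s=-269, t=159   [159*(-269) + 269*(159) = 0]
GCD = 1; from the row with r=1: x=22, y=-13
Check: 159*(22) + 269*(-13) = 3498 - 3497 = 1

GCD = 1, x = 22, y = -13


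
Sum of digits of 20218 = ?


2 + 0 + 2 + 1 + 8 = 13


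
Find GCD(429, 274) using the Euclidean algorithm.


429 = 1 * 274 + 155
274 = 1 * 155 + 119
155 = 1 * 119 + 36
119 = 3 * 36 + 11
36 = 3 * 11 + 3
11 = 3 * 3 + 2
3 = 1 * 2 + 1
2 = 2 * 1 + 0
GCD = 1


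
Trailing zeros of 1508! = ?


floor(1508/5) = 301
floor(1508/25) = 60
floor(1508/125) = 12
floor(1508/625) = 2
Total = 375

375 trailing zeros


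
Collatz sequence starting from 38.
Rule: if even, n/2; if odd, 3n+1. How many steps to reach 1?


38 → 19 → 58 → 29 → 88 → 44 → 22 → 11 → 34 → 17 → 52 → 26 → 13 → 40 → 20 → 10 → 5 → 16 → 8 → 4 → 2 → 1
Total steps = 21

21 steps


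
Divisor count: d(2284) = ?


2284 = 2^2 × 571^1
d(2284) = (2+1) × (1+1) = 6

6 divisors


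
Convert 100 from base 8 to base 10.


100 (base 8) = 64 (decimal)
64 (decimal) = 64 (base 10)


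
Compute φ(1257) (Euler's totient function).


1257 = 3 × 419
Prime factors: 3, 419
φ(1257) = 1257 × (1-1/3) × (1-1/419)
= 1257 × 2/3 × 418/419 = 836

φ(1257) = 836


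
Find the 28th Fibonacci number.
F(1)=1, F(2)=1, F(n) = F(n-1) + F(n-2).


Sequence: 1, 1, 2, 3, 5, 8, 13, 21, 34, 55, 89, 144, 233, 377, 610, 987, 1597, 2584, 4181, 6765, 10946, 17711, 28657, 46368, 75025, 121393, 196418, 317811
F(28) = 317811


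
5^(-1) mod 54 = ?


Use the extended Euclidean algorithm on (54, 5); each row r = 54*s + 5*t:
r=54, s=1, t=0
r=5, s=0, t=1
q=10: r=4, s=1, t=-10   [54*(1) + 5*(-10) = 4]
q=1: r=1, s=-1, t=11   [54*(-1) + 5*(11) = 1]
q=4: r=0, s=5, t=-54   [54*(5) + 5*(-54) = 0]
GCD = 1 with t = 11, so 5*(11) ≡ 1 (mod 54)
Inverse = 11 mod 54 = 11
Check: 5 * 11 = 55 ≡ 1 (mod 54)

5^(-1) ≡ 11 (mod 54)


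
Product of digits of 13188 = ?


1 × 3 × 1 × 8 × 8 = 192


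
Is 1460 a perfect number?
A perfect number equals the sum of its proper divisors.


Proper divisors of 1460: 1, 2, 4, 5, 10, 20, 73, 146, 292, 365, 730
Sum = 1 + 2 + 4 + 5 + 10 + 20 + 73 + 146 + 292 + 365 + 730 = 1648

No, 1460 is not perfect (1648 ≠ 1460)


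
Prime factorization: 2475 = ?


2475 / 3 = 825
825 / 3 = 275
275 / 5 = 55
55 / 5 = 11
11 / 11 = 1
2475 = 3^2 × 5^2 × 11


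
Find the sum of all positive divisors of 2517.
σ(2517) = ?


Divisors of 2517: 1, 3, 839, 2517
Sum = 1 + 3 + 839 + 2517 = 3360

σ(2517) = 3360


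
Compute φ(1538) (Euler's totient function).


1538 = 2 × 769
Prime factors: 2, 769
φ(1538) = 1538 × (1-1/2) × (1-1/769)
= 1538 × 1/2 × 768/769 = 768

φ(1538) = 768


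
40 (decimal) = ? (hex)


40 (base 10) = 40 (decimal)
40 (decimal) = 28 (base 16)


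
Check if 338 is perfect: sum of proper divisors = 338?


Proper divisors of 338: 1, 2, 13, 26, 169
Sum = 1 + 2 + 13 + 26 + 169 = 211

No, 338 is not perfect (211 ≠ 338)


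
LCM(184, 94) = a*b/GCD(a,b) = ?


GCD(184, 94) = 2
LCM = 184*94/2 = 17296/2 = 8648

LCM = 8648


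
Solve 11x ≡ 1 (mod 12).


GCD(11, 12) = 1, unique solution
a^(-1) mod 12 = 11
x = 11 * 1 mod 12 = 11

x ≡ 11 (mod 12)


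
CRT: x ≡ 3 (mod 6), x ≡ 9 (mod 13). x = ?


M = 6*13 = 78
M1 = M/6 = 13, M2 = M/13 = 6
M1^(-1) mod 6 = 1, M2^(-1) mod 13 = 11
x = 3*13*1 + 9*6*11 = 633
633 mod 78 = 9
Check: 9 mod 6 = 3 ✓, 9 mod 13 = 9 ✓

x ≡ 9 (mod 78)


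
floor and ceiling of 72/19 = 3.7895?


72/19 = 3.7895
floor = 3
ceil = 4

floor = 3, ceil = 4


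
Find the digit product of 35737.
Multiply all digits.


3 × 5 × 7 × 3 × 7 = 2205


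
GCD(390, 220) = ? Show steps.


390 = 1 * 220 + 170
220 = 1 * 170 + 50
170 = 3 * 50 + 20
50 = 2 * 20 + 10
20 = 2 * 10 + 0
GCD = 10


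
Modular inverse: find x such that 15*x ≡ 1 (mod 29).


Use the extended Euclidean algorithm on (29, 15); each row r = 29*s + 15*t:
r=29, s=1, t=0
r=15, s=0, t=1
q=1: r=14, s=1, t=-1   [29*(1) + 15*(-1) = 14]
q=1: r=1, s=-1, t=2   [29*(-1) + 15*(2) = 1]
q=14: r=0, s=15, t=-29   [29*(15) + 15*(-29) = 0]
GCD = 1 with t = 2, so 15*(2) ≡ 1 (mod 29)
Inverse = 2 mod 29 = 2
Check: 15 * 2 = 30 ≡ 1 (mod 29)

15^(-1) ≡ 2 (mod 29)


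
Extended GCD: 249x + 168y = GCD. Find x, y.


Tabular extended Euclidean (each row: r = 249*s + 168*t):
r=249, s=1, t=0
r=168, s=0, t=1
q=1: r=81, s=1, t=-1   [249*(1) + 168*(-1) = 81]
q=2: r=6, s=-2, t=3   [249*(-2) + 168*(3) = 6]
q=13: r=3, s=27, t=-40   [249*(27) + 168*(-40) = 3]
q=2: r=0, s=-56, t=83   [249*(-56) + 168*(83) = 0]
GCD = 3; from the row with r=3: x=27, y=-40
Check: 249*(27) + 168*(-40) = 6723 - 6720 = 3

GCD = 3, x = 27, y = -40


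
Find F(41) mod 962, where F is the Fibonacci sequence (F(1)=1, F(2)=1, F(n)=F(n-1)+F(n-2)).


F(k) mod 962 for k=1..41:
1, 1, 2, 3, 5, 8, 13, 21, 34, 55, 89, 144, 233, 377, 610, 25, 635, 660, 333, 31, 364, 395, 759, 192, 951, 181, 170, 351, 521, 872, 431, 341, 772, 151, 923, 112, 73, 185, 258, 443, 701
F(41) mod 962 = 701


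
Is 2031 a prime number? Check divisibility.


2031 / 3 = 677 (exact division)
2031 is NOT prime.

No, 2031 is not prime


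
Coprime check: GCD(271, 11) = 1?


Euclidean algorithm:
271 = 24 * 11 + 7
11 = 1 * 7 + 4
7 = 1 * 4 + 3
4 = 1 * 3 + 1
3 = 3 * 1 + 0
GCD(271, 11) = 1

Yes, coprime (GCD = 1)


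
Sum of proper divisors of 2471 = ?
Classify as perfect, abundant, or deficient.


Proper divisors: 1, 7, 353
Sum = 1 + 7 + 353 = 361
361 < 2471 → deficient

s(2471) = 361 (deficient)


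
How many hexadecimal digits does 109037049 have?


109037049 in base 16 = 67FC5F9
Number of digits = 7

7 digits (base 16)


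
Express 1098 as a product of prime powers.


1098 / 2 = 549
549 / 3 = 183
183 / 3 = 61
61 / 61 = 1
1098 = 2 × 3^2 × 61


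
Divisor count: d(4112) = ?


4112 = 2^4 × 257^1
d(4112) = (4+1) × (1+1) = 10

10 divisors


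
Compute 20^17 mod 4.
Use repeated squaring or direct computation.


20^1 mod 4 = 0
20^2 mod 4 = 0
20^3 mod 4 = 0
20^4 mod 4 = 0
20^5 mod 4 = 0
20^6 mod 4 = 0
20^7 mod 4 = 0
20^8 mod 4 = 0
20^9 mod 4 = 0
20^10 mod 4 = 0
20^11 mod 4 = 0
20^12 mod 4 = 0
20^13 mod 4 = 0
20^14 mod 4 = 0
20^15 mod 4 = 0
20^16 mod 4 = 0
20^17 mod 4 = 0


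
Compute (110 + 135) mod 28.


110 + 135 = 245
245 mod 28 = 21


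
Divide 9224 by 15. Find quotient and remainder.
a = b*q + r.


9224 = 15 * 614 + 14
Check: 9210 + 14 = 9224

q = 614, r = 14


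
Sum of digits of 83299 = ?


8 + 3 + 2 + 9 + 9 = 31


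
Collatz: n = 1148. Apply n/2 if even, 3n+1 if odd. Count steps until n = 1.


1148 → 574 → 287 → 862 → 431 → 1294 → 647 → 1942 → 971 → 2914 → 1457 → 4372 → 2186 → 1093 → 3280 → 1640 → 820 → 410 → 205 → 616 → 308 → 154 → 77 → 232 → 116 → 58 → 29 → 88 → 44 → 22 → 11 → 34 → 17 → 52 → 26 → 13 → 40 → 20 → 10 → 5 → 16 → 8 → 4 → 2 → 1
Total steps = 44

44 steps


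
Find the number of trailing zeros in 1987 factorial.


floor(1987/5) = 397
floor(1987/25) = 79
floor(1987/125) = 15
floor(1987/625) = 3
Total = 494

494 trailing zeros


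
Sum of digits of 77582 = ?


7 + 7 + 5 + 8 + 2 = 29


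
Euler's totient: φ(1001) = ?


1001 = 7 × 11 × 13
Prime factors: 7, 11, 13
φ(1001) = 1001 × (1-1/7) × (1-1/11) × (1-1/13)
= 1001 × 6/7 × 10/11 × 12/13 = 720

φ(1001) = 720


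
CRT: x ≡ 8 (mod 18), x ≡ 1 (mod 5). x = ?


M = 18*5 = 90
M1 = M/18 = 5, M2 = M/5 = 18
M1^(-1) mod 18 = 11, M2^(-1) mod 5 = 2
x = 8*5*11 + 1*18*2 = 476
476 mod 90 = 26
Check: 26 mod 18 = 8 ✓, 26 mod 5 = 1 ✓

x ≡ 26 (mod 90)


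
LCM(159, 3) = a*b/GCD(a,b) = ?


GCD(159, 3) = 3
LCM = 159*3/3 = 477/3 = 159

LCM = 159


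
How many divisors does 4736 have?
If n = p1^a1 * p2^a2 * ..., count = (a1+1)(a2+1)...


4736 = 2^7 × 37^1
d(4736) = (7+1) × (1+1) = 16

16 divisors


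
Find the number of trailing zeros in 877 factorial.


floor(877/5) = 175
floor(877/25) = 35
floor(877/125) = 7
floor(877/625) = 1
Total = 218

218 trailing zeros


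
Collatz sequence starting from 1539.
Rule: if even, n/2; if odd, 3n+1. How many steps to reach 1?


1539 → 4618 → 2309 → 6928 → 3464 → 1732 → 866 → 433 → 1300 → 650 → 325 → 976 → 488 → 244 → 122 → 61 → 184 → 92 → 46 → 23 → 70 → 35 → 106 → 53 → 160 → 80 → 40 → 20 → 10 → 5 → 16 → 8 → 4 → 2 → 1
Total steps = 34

34 steps


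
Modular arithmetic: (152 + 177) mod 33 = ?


152 + 177 = 329
329 mod 33 = 32


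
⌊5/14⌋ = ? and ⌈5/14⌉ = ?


5/14 = 0.3571
floor = 0
ceil = 1

floor = 0, ceil = 1


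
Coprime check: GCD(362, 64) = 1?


Euclidean algorithm:
362 = 5 * 64 + 42
64 = 1 * 42 + 22
42 = 1 * 22 + 20
22 = 1 * 20 + 2
20 = 10 * 2 + 0
GCD(362, 64) = 2

No, not coprime (GCD = 2)


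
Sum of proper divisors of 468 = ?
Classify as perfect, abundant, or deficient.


Proper divisors: 1, 2, 3, 4, 6, 9, 12, 13, 18, 26, 36, 39, 52, 78, 117, 156, 234
Sum = 1 + 2 + 3 + 4 + 6 + 9 + 12 + 13 + 18 + 26 + 36 + 39 + 52 + 78 + 117 + 156 + 234 = 806
806 > 468 → abundant

s(468) = 806 (abundant)


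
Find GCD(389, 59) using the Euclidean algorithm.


389 = 6 * 59 + 35
59 = 1 * 35 + 24
35 = 1 * 24 + 11
24 = 2 * 11 + 2
11 = 5 * 2 + 1
2 = 2 * 1 + 0
GCD = 1


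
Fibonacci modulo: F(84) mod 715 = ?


F(k) mod 715 for k=1..84:
1, 1, 2, 3, 5, 8, 13, 21, 34, 55, 89, 144, 233, 377, 610, 272, 167, 439, 606, 330, 221, 551, 57, 608, 665, 558, 508, 351, 144, 495, 639, 419, 343, 47, 390, 437, 112, 549, 661, 495, 441, 221, 662, 168, 115, 283, 398, 681, 364, 330, 694, 309, 288, 597, 170, 52, 222, 274, 496, 55, 551, 606, 442, 333, 60, 393, 453, 131, 584, 0, 584, 584, 453, 322, 60, 382, 442, 109, 551, 660, 496, 441, 222, 663
F(84) mod 715 = 663


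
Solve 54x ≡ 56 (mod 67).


GCD(54, 67) = 1, unique solution
a^(-1) mod 67 = 36
x = 36 * 56 mod 67 = 6

x ≡ 6 (mod 67)


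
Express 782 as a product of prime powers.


782 / 2 = 391
391 / 17 = 23
23 / 23 = 1
782 = 2 × 17 × 23


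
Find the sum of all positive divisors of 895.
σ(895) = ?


Divisors of 895: 1, 5, 179, 895
Sum = 1 + 5 + 179 + 895 = 1080

σ(895) = 1080


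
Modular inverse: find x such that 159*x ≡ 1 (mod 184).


Use the extended Euclidean algorithm on (184, 159); each row r = 184*s + 159*t:
r=184, s=1, t=0
r=159, s=0, t=1
q=1: r=25, s=1, t=-1   [184*(1) + 159*(-1) = 25]
q=6: r=9, s=-6, t=7   [184*(-6) + 159*(7) = 9]
q=2: r=7, s=13, t=-15   [184*(13) + 159*(-15) = 7]
q=1: r=2, s=-19, t=22   [184*(-19) + 159*(22) = 2]
q=3: r=1, s=70, t=-81   [184*(70) + 159*(-81) = 1]
q=2: r=0, s=-159, t=184   [184*(-159) + 159*(184) = 0]
GCD = 1 with t = -81, so 159*(-81) ≡ 1 (mod 184)
Inverse = -81 mod 184 = 103
Check: 159 * 103 = 16377 ≡ 1 (mod 184)

159^(-1) ≡ 103 (mod 184)
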